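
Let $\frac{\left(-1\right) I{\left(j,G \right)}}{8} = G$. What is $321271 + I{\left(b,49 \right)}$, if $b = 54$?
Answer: $320879$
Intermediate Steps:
$I{\left(j,G \right)} = - 8 G$
$321271 + I{\left(b,49 \right)} = 321271 - 392 = 320879$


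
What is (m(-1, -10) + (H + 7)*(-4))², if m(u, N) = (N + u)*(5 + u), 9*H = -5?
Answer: 394384/81 ≈ 4868.9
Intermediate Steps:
H = -5/9 (H = (⅑)*(-5) = -5/9 ≈ -0.55556)
m(u, N) = (5 + u)*(N + u)
(m(-1, -10) + (H + 7)*(-4))² = (((-1)² + 5*(-10) + 5*(-1) - 10*(-1)) + (-5/9 + 7)*(-4))² = ((1 - 50 - 5 + 10) + (58/9)*(-4))² = (-44 - 232/9)² = (-628/9)² = 394384/81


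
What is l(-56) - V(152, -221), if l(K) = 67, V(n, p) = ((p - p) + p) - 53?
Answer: 341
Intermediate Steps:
V(n, p) = -53 + p (V(n, p) = (0 + p) - 53 = p - 53 = -53 + p)
l(-56) - V(152, -221) = 67 - (-53 - 221) = 67 - 1*(-274) = 67 + 274 = 341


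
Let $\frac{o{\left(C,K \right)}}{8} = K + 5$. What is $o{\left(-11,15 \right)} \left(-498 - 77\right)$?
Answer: $-92000$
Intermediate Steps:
$o{\left(C,K \right)} = 40 + 8 K$ ($o{\left(C,K \right)} = 8 \left(K + 5\right) = 8 \left(5 + K\right) = 40 + 8 K$)
$o{\left(-11,15 \right)} \left(-498 - 77\right) = \left(40 + 8 \cdot 15\right) \left(-498 - 77\right) = \left(40 + 120\right) \left(-575\right) = 160 \left(-575\right) = -92000$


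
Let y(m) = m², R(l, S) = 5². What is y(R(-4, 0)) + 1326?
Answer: 1951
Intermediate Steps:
R(l, S) = 25
y(R(-4, 0)) + 1326 = 25² + 1326 = 625 + 1326 = 1951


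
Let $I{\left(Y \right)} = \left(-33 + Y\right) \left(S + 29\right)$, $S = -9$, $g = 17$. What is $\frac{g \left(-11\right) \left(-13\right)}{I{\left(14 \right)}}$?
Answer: $- \frac{2431}{380} \approx -6.3974$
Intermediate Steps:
$I{\left(Y \right)} = -660 + 20 Y$ ($I{\left(Y \right)} = \left(-33 + Y\right) \left(-9 + 29\right) = \left(-33 + Y\right) 20 = -660 + 20 Y$)
$\frac{g \left(-11\right) \left(-13\right)}{I{\left(14 \right)}} = \frac{17 \left(-11\right) \left(-13\right)}{-660 + 20 \cdot 14} = \frac{\left(-187\right) \left(-13\right)}{-660 + 280} = \frac{2431}{-380} = 2431 \left(- \frac{1}{380}\right) = - \frac{2431}{380}$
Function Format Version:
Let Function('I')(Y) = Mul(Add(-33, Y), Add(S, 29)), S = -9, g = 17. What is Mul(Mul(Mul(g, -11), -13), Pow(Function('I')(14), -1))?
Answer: Rational(-2431, 380) ≈ -6.3974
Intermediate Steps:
Function('I')(Y) = Add(-660, Mul(20, Y)) (Function('I')(Y) = Mul(Add(-33, Y), Add(-9, 29)) = Mul(Add(-33, Y), 20) = Add(-660, Mul(20, Y)))
Mul(Mul(Mul(g, -11), -13), Pow(Function('I')(14), -1)) = Mul(Mul(Mul(17, -11), -13), Pow(Add(-660, Mul(20, 14)), -1)) = Mul(Mul(-187, -13), Pow(Add(-660, 280), -1)) = Mul(2431, Pow(-380, -1)) = Mul(2431, Rational(-1, 380)) = Rational(-2431, 380)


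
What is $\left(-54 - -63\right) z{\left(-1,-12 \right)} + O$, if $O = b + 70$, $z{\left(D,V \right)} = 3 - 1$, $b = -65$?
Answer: $23$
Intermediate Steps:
$z{\left(D,V \right)} = 2$ ($z{\left(D,V \right)} = 3 - 1 = 2$)
$O = 5$ ($O = -65 + 70 = 5$)
$\left(-54 - -63\right) z{\left(-1,-12 \right)} + O = \left(-54 - -63\right) 2 + 5 = \left(-54 + 63\right) 2 + 5 = 9 \cdot 2 + 5 = 18 + 5 = 23$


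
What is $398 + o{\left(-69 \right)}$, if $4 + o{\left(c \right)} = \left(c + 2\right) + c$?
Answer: $258$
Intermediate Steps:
$o{\left(c \right)} = -2 + 2 c$ ($o{\left(c \right)} = -4 + \left(\left(c + 2\right) + c\right) = -4 + \left(\left(2 + c\right) + c\right) = -4 + \left(2 + 2 c\right) = -2 + 2 c$)
$398 + o{\left(-69 \right)} = 398 + \left(-2 + 2 \left(-69\right)\right) = 398 - 140 = 258$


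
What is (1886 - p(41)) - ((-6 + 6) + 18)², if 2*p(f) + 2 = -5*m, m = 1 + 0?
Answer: 3131/2 ≈ 1565.5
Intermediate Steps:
m = 1
p(f) = -7/2 (p(f) = -1 + (-5*1)/2 = -1 + (½)*(-5) = -1 - 5/2 = -7/2)
(1886 - p(41)) - ((-6 + 6) + 18)² = (1886 - 1*(-7/2)) - ((-6 + 6) + 18)² = (1886 + 7/2) - (0 + 18)² = 3779/2 - 1*18² = 3779/2 - 1*324 = 3779/2 - 324 = 3131/2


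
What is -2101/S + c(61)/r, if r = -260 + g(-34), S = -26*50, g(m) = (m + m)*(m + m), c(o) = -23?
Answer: 571179/354575 ≈ 1.6109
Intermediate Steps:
g(m) = 4*m² (g(m) = (2*m)*(2*m) = 4*m²)
S = -1300
r = 4364 (r = -260 + 4*(-34)² = -260 + 4*1156 = -260 + 4624 = 4364)
-2101/S + c(61)/r = -2101/(-1300) - 23/4364 = -2101*(-1/1300) - 23*1/4364 = 2101/1300 - 23/4364 = 571179/354575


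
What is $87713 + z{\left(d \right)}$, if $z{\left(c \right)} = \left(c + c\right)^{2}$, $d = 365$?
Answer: $620613$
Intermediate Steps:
$z{\left(c \right)} = 4 c^{2}$ ($z{\left(c \right)} = \left(2 c\right)^{2} = 4 c^{2}$)
$87713 + z{\left(d \right)} = 87713 + 4 \cdot 365^{2} = 87713 + 4 \cdot 133225 = 87713 + 532900 = 620613$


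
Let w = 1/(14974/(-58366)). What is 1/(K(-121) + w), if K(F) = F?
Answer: -7487/935110 ≈ -0.0080065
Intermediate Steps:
w = -29183/7487 (w = 1/(14974*(-1/58366)) = 1/(-7487/29183) = -29183/7487 ≈ -3.8978)
1/(K(-121) + w) = 1/(-121 - 29183/7487) = 1/(-935110/7487) = -7487/935110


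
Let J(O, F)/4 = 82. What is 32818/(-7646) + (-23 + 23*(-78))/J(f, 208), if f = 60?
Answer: -12328543/1253944 ≈ -9.8318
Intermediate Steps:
J(O, F) = 328 (J(O, F) = 4*82 = 328)
32818/(-7646) + (-23 + 23*(-78))/J(f, 208) = 32818/(-7646) + (-23 + 23*(-78))/328 = 32818*(-1/7646) + (-23 - 1794)*(1/328) = -16409/3823 - 1817*1/328 = -16409/3823 - 1817/328 = -12328543/1253944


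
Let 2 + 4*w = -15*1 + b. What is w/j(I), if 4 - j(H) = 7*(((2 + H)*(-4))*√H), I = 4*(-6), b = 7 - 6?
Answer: -I/(I + 308*√6) ≈ -1.7569e-6 - 0.0013255*I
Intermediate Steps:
b = 1
w = -4 (w = -½ + (-15*1 + 1)/4 = -½ + (-15 + 1)/4 = -½ + (¼)*(-14) = -½ - 7/2 = -4)
I = -24
j(H) = 4 - 7*√H*(-8 - 4*H) (j(H) = 4 - 7*((2 + H)*(-4))*√H = 4 - 7*(-8 - 4*H)*√H = 4 - 7*√H*(-8 - 4*H))
w/j(I) = -4/(4 + 28*(-24)^(3/2) + 56*√(-24)) = -4/(4 + 28*(-48*I*√6) + 56*(2*I*√6)) = -4/(4 - 1344*I*√6 + 112*I*√6) = -4/(4 - 1232*I*√6)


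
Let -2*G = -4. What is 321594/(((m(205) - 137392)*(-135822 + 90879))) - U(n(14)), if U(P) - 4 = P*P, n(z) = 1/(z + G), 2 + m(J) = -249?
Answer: -2113553084887/527879624448 ≈ -4.0039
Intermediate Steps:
G = 2 (G = -½*(-4) = 2)
m(J) = -251 (m(J) = -2 - 249 = -251)
n(z) = 1/(2 + z) (n(z) = 1/(z + 2) = 1/(2 + z))
U(P) = 4 + P² (U(P) = 4 + P*P = 4 + P²)
321594/(((m(205) - 137392)*(-135822 + 90879))) - U(n(14)) = 321594/(((-251 - 137392)*(-135822 + 90879))) - (4 + (1/(2 + 14))²) = 321594/((-137643*(-44943))) - (4 + (1/16)²) = 321594/6186089349 - (4 + (1/16)²) = 321594*(1/6186089349) - (4 + 1/256) = 107198/2062029783 - 1*1025/256 = 107198/2062029783 - 1025/256 = -2113553084887/527879624448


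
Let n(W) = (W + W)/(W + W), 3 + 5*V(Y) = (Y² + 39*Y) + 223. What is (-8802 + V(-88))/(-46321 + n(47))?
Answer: 19739/115800 ≈ 0.17046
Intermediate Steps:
V(Y) = 44 + Y²/5 + 39*Y/5 (V(Y) = -⅗ + ((Y² + 39*Y) + 223)/5 = -⅗ + (223 + Y² + 39*Y)/5 = -⅗ + (223/5 + Y²/5 + 39*Y/5) = 44 + Y²/5 + 39*Y/5)
n(W) = 1 (n(W) = (2*W)/((2*W)) = (2*W)*(1/(2*W)) = 1)
(-8802 + V(-88))/(-46321 + n(47)) = (-8802 + (44 + (⅕)*(-88)² + (39/5)*(-88)))/(-46321 + 1) = (-8802 + (44 + (⅕)*7744 - 3432/5))/(-46320) = (-8802 + (44 + 7744/5 - 3432/5))*(-1/46320) = (-8802 + 4532/5)*(-1/46320) = -39478/5*(-1/46320) = 19739/115800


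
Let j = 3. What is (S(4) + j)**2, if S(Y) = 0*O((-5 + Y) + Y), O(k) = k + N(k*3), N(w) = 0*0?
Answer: 9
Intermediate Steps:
N(w) = 0
O(k) = k (O(k) = k + 0 = k)
S(Y) = 0 (S(Y) = 0*((-5 + Y) + Y) = 0*(-5 + 2*Y) = 0)
(S(4) + j)**2 = (0 + 3)**2 = 3**2 = 9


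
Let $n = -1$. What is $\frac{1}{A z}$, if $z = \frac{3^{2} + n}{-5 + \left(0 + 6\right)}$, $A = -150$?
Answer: $- \frac{1}{1200} \approx -0.00083333$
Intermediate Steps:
$z = 8$ ($z = \frac{3^{2} - 1}{-5 + \left(0 + 6\right)} = \frac{9 - 1}{-5 + 6} = \frac{8}{1} = 8 \cdot 1 = 8$)
$\frac{1}{A z} = \frac{1}{\left(-150\right) 8} = \frac{1}{-1200} = - \frac{1}{1200}$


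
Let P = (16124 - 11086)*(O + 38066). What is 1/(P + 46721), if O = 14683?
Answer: 1/265796183 ≈ 3.7623e-9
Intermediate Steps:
P = 265749462 (P = (16124 - 11086)*(14683 + 38066) = 5038*52749 = 265749462)
1/(P + 46721) = 1/(265749462 + 46721) = 1/265796183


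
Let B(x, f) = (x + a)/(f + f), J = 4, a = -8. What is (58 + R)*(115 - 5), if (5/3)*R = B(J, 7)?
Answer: 44528/7 ≈ 6361.1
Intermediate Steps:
B(x, f) = (-8 + x)/(2*f) (B(x, f) = (x - 8)/(f + f) = (-8 + x)/((2*f)) = (-8 + x)*(1/(2*f)) = (-8 + x)/(2*f))
R = -6/35 (R = 3*((1/2)*(-8 + 4)/7)/5 = 3*((1/2)*(1/7)*(-4))/5 = (3/5)*(-2/7) = -6/35 ≈ -0.17143)
(58 + R)*(115 - 5) = (58 - 6/35)*(115 - 5) = (2024/35)*110 = 44528/7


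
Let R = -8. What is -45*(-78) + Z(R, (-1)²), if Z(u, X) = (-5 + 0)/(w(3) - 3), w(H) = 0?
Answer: 10535/3 ≈ 3511.7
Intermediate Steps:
Z(u, X) = 5/3 (Z(u, X) = (-5 + 0)/(0 - 3) = -5/(-3) = -5*(-⅓) = 5/3)
-45*(-78) + Z(R, (-1)²) = -45*(-78) + 5/3 = 3510 + 5/3 = 10535/3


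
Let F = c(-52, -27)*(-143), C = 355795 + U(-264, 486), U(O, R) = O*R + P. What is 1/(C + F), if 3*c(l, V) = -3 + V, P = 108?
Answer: 1/229029 ≈ 4.3663e-6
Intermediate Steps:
U(O, R) = 108 + O*R (U(O, R) = O*R + 108 = 108 + O*R)
c(l, V) = -1 + V/3 (c(l, V) = (-3 + V)/3 = -1 + V/3)
C = 227599 (C = 355795 + (108 - 264*486) = 355795 + (108 - 128304) = 355795 - 128196 = 227599)
F = 1430 (F = (-1 + (1/3)*(-27))*(-143) = (-1 - 9)*(-143) = -10*(-143) = 1430)
1/(C + F) = 1/(227599 + 1430) = 1/229029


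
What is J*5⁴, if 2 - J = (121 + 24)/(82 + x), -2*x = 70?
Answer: -31875/47 ≈ -678.19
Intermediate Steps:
x = -35 (x = -½*70 = -35)
J = -51/47 (J = 2 - (121 + 24)/(82 - 35) = 2 - 145/47 = -51/47 ≈ -1.0851)
J*5⁴ = -51/47*5⁴ = -51/47*625 = -31875/47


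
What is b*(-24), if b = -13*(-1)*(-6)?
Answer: 1872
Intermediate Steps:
b = -78 (b = 13*(-6) = -78)
b*(-24) = -78*(-24) = 1872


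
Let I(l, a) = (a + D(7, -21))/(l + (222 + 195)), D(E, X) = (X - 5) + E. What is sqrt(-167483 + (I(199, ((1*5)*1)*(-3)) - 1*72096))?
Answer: I*sqrt(5681856873)/154 ≈ 489.47*I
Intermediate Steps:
D(E, X) = -5 + E + X (D(E, X) = (-5 + X) + E = -5 + E + X)
I(l, a) = (-19 + a)/(417 + l) (I(l, a) = (a + (-5 + 7 - 21))/(l + (222 + 195)) = (a - 19)/(l + 417) = (-19 + a)/(417 + l))
sqrt(-167483 + (I(199, ((1*5)*1)*(-3)) - 1*72096)) = sqrt(-167483 + ((-19 + ((1*5)*1)*(-3))/(417 + 199) - 1*72096)) = sqrt(-167483 + ((-19 + (5*1)*(-3))/616 - 72096)) = sqrt(-167483 + ((-19 + 5*(-3))/616 - 72096)) = sqrt(-167483 + ((-19 - 15)/616 - 72096)) = sqrt(-167483 + ((1/616)*(-34) - 72096)) = sqrt(-167483 + (-17/308 - 72096)) = sqrt(-167483 - 22205585/308) = sqrt(-73790349/308) = I*sqrt(5681856873)/154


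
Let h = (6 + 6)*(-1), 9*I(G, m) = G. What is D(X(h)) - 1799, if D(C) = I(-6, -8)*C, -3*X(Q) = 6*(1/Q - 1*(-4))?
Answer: -16144/9 ≈ -1793.8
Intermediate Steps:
I(G, m) = G/9
h = -12 (h = 12*(-1) = -12)
X(Q) = -8 - 2/Q (X(Q) = -2*(1/Q - 1*(-4)) = -2*(1/Q + 4) = -2*(4 + 1/Q) = -(24 + 6/Q)/3 = -8 - 2/Q)
D(C) = -2*C/3 (D(C) = ((⅑)*(-6))*C = -2*C/3)
D(X(h)) - 1799 = -2*(-8 - 2/(-12))/3 - 1799 = -2*(-8 - 2*(-1/12))/3 - 1799 = -2*(-8 + ⅙)/3 - 1799 = -⅔*(-47/6) - 1799 = 47/9 - 1799 = -16144/9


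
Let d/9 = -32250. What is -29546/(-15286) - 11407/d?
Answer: 4375046951/2218380750 ≈ 1.9722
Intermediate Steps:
d = -290250 (d = 9*(-32250) = -290250)
-29546/(-15286) - 11407/d = -29546/(-15286) - 11407/(-290250) = -29546*(-1/15286) - 11407*(-1/290250) = 14773/7643 + 11407/290250 = 4375046951/2218380750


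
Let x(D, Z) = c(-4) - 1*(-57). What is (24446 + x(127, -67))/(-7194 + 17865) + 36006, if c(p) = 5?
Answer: 384244534/10671 ≈ 36008.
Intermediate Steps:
x(D, Z) = 62 (x(D, Z) = 5 - 1*(-57) = 5 + 57 = 62)
(24446 + x(127, -67))/(-7194 + 17865) + 36006 = (24446 + 62)/(-7194 + 17865) + 36006 = 24508/10671 + 36006 = 384244534/10671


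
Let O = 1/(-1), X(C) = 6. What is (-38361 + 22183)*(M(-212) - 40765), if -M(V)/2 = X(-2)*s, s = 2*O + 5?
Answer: 660078578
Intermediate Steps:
O = -1
s = 3 (s = 2*(-1) + 5 = -2 + 5 = 3)
M(V) = -36 (M(V) = -12*3 = -2*18 = -36)
(-38361 + 22183)*(M(-212) - 40765) = (-38361 + 22183)*(-36 - 40765) = -16178*(-40801) = 660078578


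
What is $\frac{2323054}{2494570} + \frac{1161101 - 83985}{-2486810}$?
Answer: $\frac{154502632881}{310176081085} \approx 0.49811$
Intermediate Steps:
$\frac{2323054}{2494570} + \frac{1161101 - 83985}{-2486810} = 2323054 \cdot \frac{1}{2494570} + \left(1161101 - 83985\right) \left(- \frac{1}{2486810}\right) = \frac{1161527}{1247285} + 1077116 \left(- \frac{1}{2486810}\right) = \frac{1161527}{1247285} - \frac{538558}{1243405} = \frac{154502632881}{310176081085}$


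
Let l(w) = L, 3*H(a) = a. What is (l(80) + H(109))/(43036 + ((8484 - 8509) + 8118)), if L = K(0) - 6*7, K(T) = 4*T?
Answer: -17/153387 ≈ -0.00011083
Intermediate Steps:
H(a) = a/3
L = -42 (L = 4*0 - 6*7 = 0 - 42 = -42)
l(w) = -42
(l(80) + H(109))/(43036 + ((8484 - 8509) + 8118)) = (-42 + (⅓)*109)/(43036 + ((8484 - 8509) + 8118)) = (-42 + 109/3)/(43036 + (-25 + 8118)) = -17/(3*(43036 + 8093)) = -17/3/51129 = -17/3*1/51129 = -17/153387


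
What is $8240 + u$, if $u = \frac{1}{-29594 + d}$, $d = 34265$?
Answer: $\frac{38489041}{4671} \approx 8240.0$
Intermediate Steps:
$u = \frac{1}{4671}$ ($u = \frac{1}{-29594 + 34265} = \frac{1}{4671} \approx 0.00021409$)
$8240 + u = 8240 + \frac{1}{4671} = \frac{38489041}{4671}$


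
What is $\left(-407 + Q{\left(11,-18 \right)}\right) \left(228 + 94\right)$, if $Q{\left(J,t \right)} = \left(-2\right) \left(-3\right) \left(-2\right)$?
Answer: $-134918$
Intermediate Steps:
$Q{\left(J,t \right)} = -12$ ($Q{\left(J,t \right)} = 6 \left(-2\right) = -12$)
$\left(-407 + Q{\left(11,-18 \right)}\right) \left(228 + 94\right) = \left(-407 - 12\right) \left(228 + 94\right) = \left(-419\right) 322 = -134918$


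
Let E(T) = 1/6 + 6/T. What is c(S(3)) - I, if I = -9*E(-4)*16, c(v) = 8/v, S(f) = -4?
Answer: -194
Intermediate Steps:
E(T) = ⅙ + 6/T (E(T) = 1*(⅙) + 6/T = ⅙ + 6/T)
I = 192 (I = -3*(36 - 4)/(2*(-4))*16 = -3*(-1)*32/(2*4)*16 = -9*(-4/3)*16 = 12*16 = 192)
c(S(3)) - I = 8/(-4) - 1*192 = 8*(-¼) - 192 = -2 - 192 = -194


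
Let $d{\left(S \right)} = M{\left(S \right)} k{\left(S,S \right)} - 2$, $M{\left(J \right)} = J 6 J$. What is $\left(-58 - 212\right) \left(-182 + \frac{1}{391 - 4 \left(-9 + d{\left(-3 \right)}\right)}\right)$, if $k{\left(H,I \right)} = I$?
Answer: $\frac{17739450}{361} \approx 49140.0$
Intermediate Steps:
$M{\left(J \right)} = 6 J^{2}$ ($M{\left(J \right)} = 6 J J = 6 J^{2}$)
$d{\left(S \right)} = -2 + 6 S^{3}$ ($d{\left(S \right)} = 6 S^{2} S - 2 = 6 S^{3} - 2 = -2 + 6 S^{3}$)
$\left(-58 - 212\right) \left(-182 + \frac{1}{391 - 4 \left(-9 + d{\left(-3 \right)}\right)}\right) = \left(-58 - 212\right) \left(-182 + \frac{1}{391 - 4 \left(-9 + \left(-2 + 6 \left(-3\right)^{3}\right)\right)}\right) = - 270 \left(-182 + \frac{1}{391 - 4 \left(-9 + \left(-2 + 6 \left(-27\right)\right)\right)}\right) = - 270 \left(-182 + \frac{1}{391 - 4 \left(-9 - 164\right)}\right) = - 270 \left(-182 + \frac{1}{391 - -692}\right) = - 270 \left(-182 + \frac{1}{391 + 692}\right) = - 270 \left(-182 + \frac{1}{1083}\right) = \left(-270\right) \left(- \frac{197105}{1083}\right) = \frac{17739450}{361}$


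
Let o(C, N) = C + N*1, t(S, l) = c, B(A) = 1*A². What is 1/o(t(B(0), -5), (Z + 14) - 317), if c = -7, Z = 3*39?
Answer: -1/193 ≈ -0.0051813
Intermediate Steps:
Z = 117
B(A) = A²
t(S, l) = -7
o(C, N) = C + N
1/o(t(B(0), -5), (Z + 14) - 317) = 1/(-7 + ((117 + 14) - 317)) = 1/(-7 + (131 - 317)) = 1/(-7 - 186) = 1/(-193) = -1/193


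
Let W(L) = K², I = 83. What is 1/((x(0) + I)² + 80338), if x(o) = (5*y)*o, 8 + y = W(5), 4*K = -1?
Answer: 1/87227 ≈ 1.1464e-5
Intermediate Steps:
K = -¼ (K = (¼)*(-1) = -¼ ≈ -0.25000)
W(L) = 1/16 (W(L) = (-¼)² = 1/16)
y = -127/16 (y = -8 + 1/16 = -127/16 ≈ -7.9375)
x(o) = -635*o/16 (x(o) = (5*(-127/16))*o = -635*o/16)
1/((x(0) + I)² + 80338) = 1/((-635/16*0 + 83)² + 80338) = 1/((0 + 83)² + 80338) = 1/(83² + 80338) = 1/(6889 + 80338) = 1/87227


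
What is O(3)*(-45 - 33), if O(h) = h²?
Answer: -702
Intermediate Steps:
O(3)*(-45 - 33) = 3²*(-45 - 33) = 9*(-78) = -702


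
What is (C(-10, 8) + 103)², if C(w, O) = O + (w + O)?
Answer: 11881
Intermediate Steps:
C(w, O) = w + 2*O (C(w, O) = O + (O + w) = w + 2*O)
(C(-10, 8) + 103)² = ((-10 + 2*8) + 103)² = ((-10 + 16) + 103)² = (6 + 103)² = 109² = 11881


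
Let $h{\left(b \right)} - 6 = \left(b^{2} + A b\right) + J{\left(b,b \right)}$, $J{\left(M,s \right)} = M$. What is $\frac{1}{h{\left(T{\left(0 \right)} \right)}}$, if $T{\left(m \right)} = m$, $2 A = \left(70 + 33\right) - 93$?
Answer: $\frac{1}{6} \approx 0.16667$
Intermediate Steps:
$A = 5$ ($A = \frac{\left(70 + 33\right) - 93}{2} = \frac{103 - 93}{2} = \frac{1}{2} \cdot 10 = 5$)
$h{\left(b \right)} = 6 + b^{2} + 6 b$ ($h{\left(b \right)} = 6 + \left(\left(b^{2} + 5 b\right) + b\right) = 6 + \left(b^{2} + 6 b\right) = 6 + b^{2} + 6 b$)
$\frac{1}{h{\left(T{\left(0 \right)} \right)}} = \frac{1}{6 + 0^{2} + 6 \cdot 0} = \frac{1}{6 + 0 + 0} = \frac{1}{6}$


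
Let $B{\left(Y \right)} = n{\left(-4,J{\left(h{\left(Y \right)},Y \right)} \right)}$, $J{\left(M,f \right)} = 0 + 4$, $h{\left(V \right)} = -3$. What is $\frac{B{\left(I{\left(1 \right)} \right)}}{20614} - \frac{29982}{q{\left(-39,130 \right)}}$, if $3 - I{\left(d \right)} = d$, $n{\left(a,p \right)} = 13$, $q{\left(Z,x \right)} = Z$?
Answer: $\frac{206016485}{267982} \approx 768.77$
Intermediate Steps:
$J{\left(M,f \right)} = 4$
$I{\left(d \right)} = 3 - d$
$B{\left(Y \right)} = 13$
$\frac{B{\left(I{\left(1 \right)} \right)}}{20614} - \frac{29982}{q{\left(-39,130 \right)}} = \frac{13}{20614} - \frac{29982}{-39} = 13 \cdot \frac{1}{20614} - - \frac{9994}{13} = \frac{13}{20614} + \frac{9994}{13} = \frac{206016485}{267982}$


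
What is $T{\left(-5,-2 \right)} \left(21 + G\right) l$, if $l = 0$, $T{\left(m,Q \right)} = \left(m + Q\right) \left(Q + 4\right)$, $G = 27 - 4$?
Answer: $0$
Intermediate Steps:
$G = 23$
$T{\left(m,Q \right)} = \left(4 + Q\right) \left(Q + m\right)$ ($T{\left(m,Q \right)} = \left(Q + m\right) \left(4 + Q\right) = \left(4 + Q\right) \left(Q + m\right)$)
$T{\left(-5,-2 \right)} \left(21 + G\right) l = \left(\left(-2\right)^{2} + 4 \left(-2\right) + 4 \left(-5\right) - -10\right) \left(21 + 23\right) 0 = \left(4 - 8 - 20 + 10\right) 44 \cdot 0 = \left(-14\right) 44 \cdot 0 = \left(-616\right) 0 = 0$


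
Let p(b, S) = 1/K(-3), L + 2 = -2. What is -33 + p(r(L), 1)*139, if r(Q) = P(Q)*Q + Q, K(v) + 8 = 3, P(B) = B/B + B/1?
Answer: -304/5 ≈ -60.800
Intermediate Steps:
P(B) = 1 + B (P(B) = 1 + B*1 = 1 + B)
L = -4 (L = -2 - 2 = -4)
K(v) = -5 (K(v) = -8 + 3 = -5)
r(Q) = Q + Q*(1 + Q) (r(Q) = (1 + Q)*Q + Q = Q*(1 + Q) + Q = Q + Q*(1 + Q))
p(b, S) = -⅕ (p(b, S) = 1/(-5) = -⅕)
-33 + p(r(L), 1)*139 = -33 - ⅕*139 = -33 - 139/5 = -304/5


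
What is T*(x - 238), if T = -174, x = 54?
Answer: 32016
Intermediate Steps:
T*(x - 238) = -174*(54 - 238) = -174*(-184) = 32016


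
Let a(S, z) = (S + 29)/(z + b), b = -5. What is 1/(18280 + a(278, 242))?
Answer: 237/4332667 ≈ 5.4701e-5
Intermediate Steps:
a(S, z) = (29 + S)/(-5 + z) (a(S, z) = (S + 29)/(z - 5) = (29 + S)/(-5 + z))
1/(18280 + a(278, 242)) = 1/(18280 + (29 + 278)/(-5 + 242)) = 1/(18280 + 307/237) = 1/(4332667/237) = 237/4332667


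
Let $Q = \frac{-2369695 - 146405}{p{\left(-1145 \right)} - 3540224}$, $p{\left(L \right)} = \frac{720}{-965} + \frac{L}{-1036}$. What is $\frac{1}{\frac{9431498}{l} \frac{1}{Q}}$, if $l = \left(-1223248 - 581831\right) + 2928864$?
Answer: $\frac{615864983461000}{7272533962864361} \approx 0.084684$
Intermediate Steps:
$l = 1123785$ ($l = \left(-1223248 - 581831\right) + 2928864 = -1805079 + 2928864 = 1123785$)
$p{\left(L \right)} = - \frac{144}{193} - \frac{L}{1036}$ ($p{\left(L \right)} = 720 \left(- \frac{1}{965}\right) + L \left(- \frac{1}{1036}\right) = - \frac{144}{193} - \frac{L}{1036}$)
$Q = \frac{167696387600}{235953545517}$ ($Q = \frac{-2369695 - 146405}{\left(- \frac{144}{193} - - \frac{1145}{1036}\right) - 3540224} = - \frac{2516100}{\left(- \frac{144}{193} + \frac{1145}{1036}\right) - 3540224} = - \frac{2516100}{\frac{71801}{199948} - 3540224} = - \frac{2516100}{- \frac{707860636551}{199948}} = \left(-2516100\right) \left(- \frac{199948}{707860636551}\right) = \frac{167696387600}{235953545517} \approx 0.71072$)
$\frac{1}{\frac{9431498}{l} \frac{1}{Q}} = \frac{1}{\frac{9431498}{1123785} \frac{1}{\frac{167696387600}{235953545517}}} = \frac{1}{9431498 \cdot \frac{1}{1123785} \cdot \frac{235953545517}{167696387600}} = \frac{1}{\frac{554794}{66105} \cdot \frac{235953545517}{167696387600}} = \frac{1}{\frac{7272533962864361}{615864983461000}} = \frac{615864983461000}{7272533962864361}$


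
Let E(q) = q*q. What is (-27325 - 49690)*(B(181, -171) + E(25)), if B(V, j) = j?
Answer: -34964810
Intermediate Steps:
E(q) = q²
(-27325 - 49690)*(B(181, -171) + E(25)) = (-27325 - 49690)*(-171 + 25²) = -77015*(-171 + 625) = -77015*454 = -34964810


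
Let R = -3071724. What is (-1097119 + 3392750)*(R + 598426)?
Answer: -5677779561038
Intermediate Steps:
(-1097119 + 3392750)*(R + 598426) = (-1097119 + 3392750)*(-3071724 + 598426) = 2295631*(-2473298) = -5677779561038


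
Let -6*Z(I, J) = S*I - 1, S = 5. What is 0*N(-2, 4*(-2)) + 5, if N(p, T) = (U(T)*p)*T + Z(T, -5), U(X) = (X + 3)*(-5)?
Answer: 5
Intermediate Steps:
Z(I, J) = ⅙ - 5*I/6 (Z(I, J) = -(5*I - 1)/6 = -(-1 + 5*I)/6 = ⅙ - 5*I/6)
U(X) = -15 - 5*X (U(X) = (3 + X)*(-5) = -15 - 5*X)
N(p, T) = ⅙ - 5*T/6 + T*p*(-15 - 5*T) (N(p, T) = ((-15 - 5*T)*p)*T + (⅙ - 5*T/6) = (p*(-15 - 5*T))*T + (⅙ - 5*T/6) = T*p*(-15 - 5*T) + (⅙ - 5*T/6) = ⅙ - 5*T/6 + T*p*(-15 - 5*T))
0*N(-2, 4*(-2)) + 5 = 0*(⅙ - 10*(-2)/3 - 5*4*(-2)*(-2)*(3 + 4*(-2))) + 5 = 0*(⅙ - ⅚*(-8) - 5*(-8)*(-2)*(3 - 8)) + 5 = 0*(⅙ + 20/3 - 5*(-8)*(-2)*(-5)) + 5 = 0*(⅙ + 20/3 + 400) + 5 = 0*(2441/6) + 5 = 0 + 5 = 5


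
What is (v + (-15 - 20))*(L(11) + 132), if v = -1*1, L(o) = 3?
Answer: -4860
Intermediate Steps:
v = -1
(v + (-15 - 20))*(L(11) + 132) = (-1 + (-15 - 20))*(3 + 132) = (-1 - 35)*135 = -36*135 = -4860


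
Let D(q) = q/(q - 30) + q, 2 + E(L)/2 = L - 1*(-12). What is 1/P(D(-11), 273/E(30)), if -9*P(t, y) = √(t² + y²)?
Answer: -29520*√1364323249/1364323249 ≈ -0.79920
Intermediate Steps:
E(L) = 20 + 2*L (E(L) = -4 + 2*(L - 1*(-12)) = -4 + 2*(L + 12) = -4 + 2*(12 + L) = -4 + (24 + 2*L) = 20 + 2*L)
D(q) = q + q/(-30 + q) (D(q) = q/(-30 + q) + q = q + q/(-30 + q))
P(t, y) = -√(t² + y²)/9
1/P(D(-11), 273/E(30)) = 1/(-√((-11*(-29 - 11)/(-30 - 11))² + (273/(20 + 2*30))²)/9) = 1/(-√((-11*(-40)/(-41))² + (273/(20 + 60))²)/9) = 1/(-√((-11*(-1/41)*(-40))² + (273/80)²)/9) = 1/(-√((-440/41)² + (273*(1/80))²)/9) = 1/(-√(193600/1681 + (273/80)²)/9) = 1/(-√(193600/1681 + 74529/6400)/9) = 1/(-√1364323249/29520) = -29520*√1364323249/1364323249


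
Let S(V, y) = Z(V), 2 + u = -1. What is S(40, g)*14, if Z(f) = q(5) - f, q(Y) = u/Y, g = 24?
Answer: -2842/5 ≈ -568.40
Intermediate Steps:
u = -3 (u = -2 - 1 = -3)
q(Y) = -3/Y
Z(f) = -3/5 - f
S(V, y) = -3/5 - V
S(40, g)*14 = (-3/5 - 1*40)*14 = (-3/5 - 40)*14 = -203/5*14 = -2842/5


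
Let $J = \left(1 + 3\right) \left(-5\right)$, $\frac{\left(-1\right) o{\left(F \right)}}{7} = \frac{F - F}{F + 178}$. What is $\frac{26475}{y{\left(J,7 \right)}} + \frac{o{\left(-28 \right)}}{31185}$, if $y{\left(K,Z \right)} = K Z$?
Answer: $- \frac{5295}{28} \approx -189.11$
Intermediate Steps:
$o{\left(F \right)} = 0$ ($o{\left(F \right)} = - 7 \frac{F - F}{F + 178} = - 7 \frac{0}{178 + F} = \left(-7\right) 0 = 0$)
$J = -20$ ($J = 4 \left(-5\right) = -20$)
$\frac{26475}{y{\left(J,7 \right)}} + \frac{o{\left(-28 \right)}}{31185} = \frac{26475}{\left(-20\right) 7} + \frac{0}{31185} = \frac{26475}{-140} + 0 \cdot \frac{1}{31185} = 26475 \left(- \frac{1}{140}\right) + 0 = - \frac{5295}{28} + 0 = - \frac{5295}{28}$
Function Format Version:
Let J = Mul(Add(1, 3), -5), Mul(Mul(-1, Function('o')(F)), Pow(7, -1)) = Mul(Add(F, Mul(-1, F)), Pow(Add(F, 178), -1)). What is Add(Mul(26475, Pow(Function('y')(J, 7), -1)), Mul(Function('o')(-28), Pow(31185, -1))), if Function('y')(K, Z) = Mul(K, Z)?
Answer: Rational(-5295, 28) ≈ -189.11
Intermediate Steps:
Function('o')(F) = 0 (Function('o')(F) = Mul(-7, Mul(Add(F, Mul(-1, F)), Pow(Add(F, 178), -1))) = Mul(-7, Mul(0, Pow(Add(178, F), -1))) = Mul(-7, 0) = 0)
J = -20 (J = Mul(4, -5) = -20)
Add(Mul(26475, Pow(Function('y')(J, 7), -1)), Mul(Function('o')(-28), Pow(31185, -1))) = Add(Mul(26475, Pow(Mul(-20, 7), -1)), Mul(0, Pow(31185, -1))) = Add(Mul(26475, Pow(-140, -1)), Mul(0, Rational(1, 31185))) = Add(Mul(26475, Rational(-1, 140)), 0) = Add(Rational(-5295, 28), 0) = Rational(-5295, 28)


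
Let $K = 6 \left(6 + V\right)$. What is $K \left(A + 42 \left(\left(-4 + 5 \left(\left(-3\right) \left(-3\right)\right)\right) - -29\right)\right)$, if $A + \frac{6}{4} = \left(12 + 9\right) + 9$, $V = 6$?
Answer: $213732$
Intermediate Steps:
$K = 72$ ($K = 6 \left(6 + 6\right) = 6 \cdot 12 = 72$)
$A = \frac{57}{2}$ ($A = - \frac{3}{2} + \left(\left(12 + 9\right) + 9\right) = - \frac{3}{2} + \left(21 + 9\right) = - \frac{3}{2} + 30 = \frac{57}{2} \approx 28.5$)
$K \left(A + 42 \left(\left(-4 + 5 \left(\left(-3\right) \left(-3\right)\right)\right) - -29\right)\right) = 72 \left(\frac{57}{2} + 42 \left(\left(-4 + 5 \left(\left(-3\right) \left(-3\right)\right)\right) - -29\right)\right) = 72 \left(\frac{57}{2} + 42 \left(\left(-4 + 5 \cdot 9\right) + 29\right)\right) = 72 \left(\frac{57}{2} + 42 \left(\left(-4 + 45\right) + 29\right)\right) = 72 \left(\frac{57}{2} + 42 \left(41 + 29\right)\right) = 72 \left(\frac{57}{2} + 42 \cdot 70\right) = 72 \left(\frac{57}{2} + 2940\right) = 72 \cdot \frac{5937}{2} = 213732$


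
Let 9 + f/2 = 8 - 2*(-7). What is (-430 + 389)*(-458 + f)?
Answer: 17712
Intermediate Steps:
f = 26 (f = -18 + 2*(8 - 2*(-7)) = -18 + 2*(8 + 14) = -18 + 2*22 = -18 + 44 = 26)
(-430 + 389)*(-458 + f) = (-430 + 389)*(-458 + 26) = -41*(-432) = 17712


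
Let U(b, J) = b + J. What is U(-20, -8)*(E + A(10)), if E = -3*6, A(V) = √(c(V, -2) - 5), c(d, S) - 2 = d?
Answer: 504 - 28*√7 ≈ 429.92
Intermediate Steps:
c(d, S) = 2 + d
U(b, J) = J + b
A(V) = √(-3 + V) (A(V) = √((2 + V) - 5) = √(-3 + V))
E = -18
U(-20, -8)*(E + A(10)) = (-8 - 20)*(-18 + √(-3 + 10)) = -28*(-18 + √7) = 504 - 28*√7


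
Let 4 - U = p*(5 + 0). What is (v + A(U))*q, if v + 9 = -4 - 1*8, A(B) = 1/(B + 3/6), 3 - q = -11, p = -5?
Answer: -17318/59 ≈ -293.53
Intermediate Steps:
q = 14 (q = 3 - 1*(-11) = 3 + 11 = 14)
U = 29 (U = 4 - (-5)*(5 + 0) = 4 - (-5)*5 = 4 - 1*(-25) = 4 + 25 = 29)
A(B) = 1/(1/2 + B) (A(B) = 1/(B + 3*(1/6)) = 1/(B + 1/2) = 1/(1/2 + B))
v = -21 (v = -9 + (-4 - 1*8) = -9 + (-4 - 8) = -9 - 12 = -21)
(v + A(U))*q = (-21 + 2/(1 + 2*29))*14 = (-21 + 2/(1 + 58))*14 = (-21 + 2/59)*14 = -1237/59*14 = -17318/59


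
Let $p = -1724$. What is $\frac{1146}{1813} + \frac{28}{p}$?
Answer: $\frac{481235}{781403} \approx 0.61586$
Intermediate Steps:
$\frac{1146}{1813} + \frac{28}{p} = \frac{1146}{1813} + \frac{28}{-1724} = 1146 \cdot \frac{1}{1813} + 28 \left(- \frac{1}{1724}\right) = \frac{1146}{1813} - \frac{7}{431} = \frac{481235}{781403}$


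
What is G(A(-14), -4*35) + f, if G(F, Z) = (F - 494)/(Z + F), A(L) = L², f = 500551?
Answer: 14015279/28 ≈ 5.0055e+5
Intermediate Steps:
G(F, Z) = (-494 + F)/(F + Z)
G(A(-14), -4*35) + f = (-494 + (-14)²)/((-14)² - 4*35) + 500551 = (-494 + 196)/(196 - 140) + 500551 = -298/56 + 500551 = (1/56)*(-298) + 500551 = -149/28 + 500551 = 14015279/28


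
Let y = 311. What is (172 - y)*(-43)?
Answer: 5977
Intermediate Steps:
(172 - y)*(-43) = (172 - 1*311)*(-43) = (172 - 311)*(-43) = -139*(-43) = 5977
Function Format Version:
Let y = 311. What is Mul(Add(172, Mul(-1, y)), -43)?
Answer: 5977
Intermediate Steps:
Mul(Add(172, Mul(-1, y)), -43) = Mul(Add(172, Mul(-1, 311)), -43) = Mul(Add(172, -311), -43) = Mul(-139, -43) = 5977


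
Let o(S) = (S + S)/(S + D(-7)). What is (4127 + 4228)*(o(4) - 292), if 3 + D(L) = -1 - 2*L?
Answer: -17044200/7 ≈ -2.4349e+6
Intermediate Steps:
D(L) = -4 - 2*L (D(L) = -3 + (-1 - 2*L) = -4 - 2*L)
o(S) = 2*S/(10 + S) (o(S) = (S + S)/(S + (-4 - 2*(-7))) = (2*S)/(S + (-4 + 14)) = (2*S)/(S + 10) = (2*S)/(10 + S) = 2*S/(10 + S))
(4127 + 4228)*(o(4) - 292) = (4127 + 4228)*(2*4/(10 + 4) - 292) = 8355*(2*4/14 - 292) = 8355*(2*4*(1/14) - 292) = 8355*(4/7 - 292) = 8355*(-2040/7) = -17044200/7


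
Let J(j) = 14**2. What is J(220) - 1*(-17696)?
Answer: 17892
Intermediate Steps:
J(j) = 196
J(220) - 1*(-17696) = 196 - 1*(-17696) = 196 + 17696 = 17892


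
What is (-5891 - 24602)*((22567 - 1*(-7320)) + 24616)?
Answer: -1661959979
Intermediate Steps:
(-5891 - 24602)*((22567 - 1*(-7320)) + 24616) = -30493*((22567 + 7320) + 24616) = -30493*(29887 + 24616) = -30493*54503 = -1661959979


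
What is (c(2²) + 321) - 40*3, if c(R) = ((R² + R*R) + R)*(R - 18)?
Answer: -303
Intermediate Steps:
c(R) = (-18 + R)*(R + 2*R²) (c(R) = ((R² + R²) + R)*(-18 + R) = (2*R² + R)*(-18 + R) = (R + 2*R²)*(-18 + R) = (-18 + R)*(R + 2*R²))
(c(2²) + 321) - 40*3 = (2²*(-18 - 35*2² + 2*(2²)²) + 321) - 40*3 = (4*(-18 - 35*4 + 2*4²) + 321) - 120 = (4*(-18 - 140 + 2*16) + 321) - 120 = (4*(-18 - 140 + 32) + 321) - 120 = (4*(-126) + 321) - 120 = (-504 + 321) - 120 = -183 - 120 = -303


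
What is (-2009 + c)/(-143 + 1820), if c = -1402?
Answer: -1137/559 ≈ -2.0340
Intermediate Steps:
(-2009 + c)/(-143 + 1820) = (-2009 - 1402)/(-143 + 1820) = -3411/1677 = -3411*1/1677 = -1137/559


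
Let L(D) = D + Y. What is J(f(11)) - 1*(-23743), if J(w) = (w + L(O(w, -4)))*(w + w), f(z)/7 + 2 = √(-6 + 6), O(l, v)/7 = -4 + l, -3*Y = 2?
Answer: 83045/3 ≈ 27682.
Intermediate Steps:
Y = -⅔ (Y = -⅓*2 = -⅔ ≈ -0.66667)
O(l, v) = -28 + 7*l (O(l, v) = 7*(-4 + l) = -28 + 7*l)
L(D) = -⅔ + D (L(D) = D - ⅔ = -⅔ + D)
f(z) = -14 (f(z) = -14 + 7*√(-6 + 6) = -14 + 7*√0 = -14 + 7*0 = -14 + 0 = -14)
J(w) = 2*w*(-86/3 + 8*w) (J(w) = (w + (-⅔ + (-28 + 7*w)))*(w + w) = (w + (-86/3 + 7*w))*(2*w) = (-86/3 + 8*w)*(2*w) = 2*w*(-86/3 + 8*w))
J(f(11)) - 1*(-23743) = (4/3)*(-14)*(-43 + 12*(-14)) - 1*(-23743) = (4/3)*(-14)*(-43 - 168) + 23743 = (4/3)*(-14)*(-211) + 23743 = 11816/3 + 23743 = 83045/3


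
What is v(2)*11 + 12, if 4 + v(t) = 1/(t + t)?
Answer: -117/4 ≈ -29.250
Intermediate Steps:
v(t) = -4 + 1/(2*t) (v(t) = -4 + 1/(t + t) = -4 + 1/(2*t))
v(2)*11 + 12 = (-4 + (½)/2)*11 + 12 = (-4 + (½)*(½))*11 + 12 = (-4 + ¼)*11 + 12 = -15/4*11 + 12 = -165/4 + 12 = -117/4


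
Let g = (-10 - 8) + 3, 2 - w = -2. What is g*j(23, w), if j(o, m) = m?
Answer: -60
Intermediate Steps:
w = 4 (w = 2 - 1*(-2) = 2 + 2 = 4)
g = -15 (g = -18 + 3 = -15)
g*j(23, w) = -15*4 = -60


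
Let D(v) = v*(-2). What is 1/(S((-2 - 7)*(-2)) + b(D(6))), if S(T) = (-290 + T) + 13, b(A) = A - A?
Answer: -1/259 ≈ -0.0038610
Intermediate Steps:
D(v) = -2*v
b(A) = 0
S(T) = -277 + T
1/(S((-2 - 7)*(-2)) + b(D(6))) = 1/((-277 + (-2 - 7)*(-2)) + 0) = 1/((-277 - 9*(-2)) + 0) = 1/((-277 + 18) + 0) = 1/(-259 + 0) = 1/(-259) = -1/259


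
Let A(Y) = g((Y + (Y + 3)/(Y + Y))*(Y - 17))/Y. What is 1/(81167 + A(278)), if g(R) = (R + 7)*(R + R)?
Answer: 42969904/1637064869887277 ≈ 2.6248e-8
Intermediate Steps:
g(R) = 2*R*(7 + R) (g(R) = (7 + R)*(2*R) = 2*R*(7 + R))
A(Y) = 2*(-17 + Y)*(7 + (-17 + Y)*(Y + (3 + Y)/(2*Y)))*(Y + (3 + Y)/(2*Y))/Y (A(Y) = (2*((Y + (Y + 3)/(Y + Y))*(Y - 17))*(7 + (Y + (Y + 3)/(Y + Y))*(Y - 17)))/Y = (2*((Y + (3 + Y)/((2*Y)))*(-17 + Y))*(7 + (Y + (3 + Y)/((2*Y)))*(-17 + Y)))/Y = (2*((Y + (3 + Y)*(1/(2*Y)))*(-17 + Y))*(7 + (Y + (3 + Y)*(1/(2*Y)))*(-17 + Y)))/Y = (2*((Y + (3 + Y)/(2*Y))*(-17 + Y))*(7 + (Y + (3 + Y)/(2*Y))*(-17 + Y)))/Y = (2*((-17 + Y)*(Y + (3 + Y)/(2*Y)))*(7 + (-17 + Y)*(Y + (3 + Y)/(2*Y))))/Y = (2*(-17 + Y)*(7 + (-17 + Y)*(Y + (3 + Y)/(2*Y)))*(Y + (3 + Y)/(2*Y)))/Y = 2*(-17 + Y)*(7 + (-17 + Y)*(Y + (3 + Y)/(2*Y)))*(Y + (3 + Y)/(2*Y))/Y)
1/(81167 + A(278)) = 1/(81167 + (½)*(51 + 278*(14 - 2*278² + 33*278))*(51 + 278²*(33 - 2*278))/278³) = 1/(81167 + (½)*(1/21484952)*(51 + 278*(14 - 2*77284 + 9174))*(51 + 77284*(33 - 556))) = 1/(81167 + (½)*(1/21484952)*(51 + 278*(14 - 154568 + 9174))*(51 + 77284*(-523))) = 1/(81167 + (½)*(1/21484952)*(51 + 278*(-145380))*(51 - 40419532)) = 1/(81167 + (½)*(1/21484952)*(51 - 40415640)*(-40419481)) = 1/(81167 + (½)*(1/21484952)*(-40415589)*(-40419481)) = 1/(81167 + 1633577131689309/42969904) = 1/(1637064869887277/42969904) = 42969904/1637064869887277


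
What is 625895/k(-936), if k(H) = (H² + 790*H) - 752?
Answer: 625895/135904 ≈ 4.6054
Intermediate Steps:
k(H) = -752 + H² + 790*H
625895/k(-936) = 625895/(-752 + (-936)² + 790*(-936)) = 625895/(-752 + 876096 - 739440) = 625895/135904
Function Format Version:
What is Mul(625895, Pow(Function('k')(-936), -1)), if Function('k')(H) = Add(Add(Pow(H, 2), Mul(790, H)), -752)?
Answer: Rational(625895, 135904) ≈ 4.6054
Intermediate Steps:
Function('k')(H) = Add(-752, Pow(H, 2), Mul(790, H))
Mul(625895, Pow(Function('k')(-936), -1)) = Mul(625895, Pow(Add(-752, Pow(-936, 2), Mul(790, -936)), -1)) = Mul(625895, Pow(Add(-752, 876096, -739440), -1)) = Mul(625895, Pow(135904, -1)) = Mul(625895, Rational(1, 135904)) = Rational(625895, 135904)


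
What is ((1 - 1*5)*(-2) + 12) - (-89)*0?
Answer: 20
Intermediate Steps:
((1 - 1*5)*(-2) + 12) - (-89)*0 = ((1 - 5)*(-2) + 12) - 1*0 = (-4*(-2) + 12) + 0 = (8 + 12) + 0 = 20 + 0 = 20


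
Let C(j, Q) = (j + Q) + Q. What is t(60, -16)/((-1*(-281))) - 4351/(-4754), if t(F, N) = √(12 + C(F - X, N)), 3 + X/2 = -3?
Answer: 4351/4754 + 2*√13/281 ≈ 0.94089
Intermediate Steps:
X = -12 (X = -6 + 2*(-3) = -6 - 6 = -12)
C(j, Q) = j + 2*Q (C(j, Q) = (Q + j) + Q = j + 2*Q)
t(F, N) = √(24 + F + 2*N) (t(F, N) = √(12 + ((F - 1*(-12)) + 2*N)) = √(12 + ((F + 12) + 2*N)) = √(12 + ((12 + F) + 2*N)) = √(12 + (12 + F + 2*N)) = √(24 + F + 2*N))
t(60, -16)/((-1*(-281))) - 4351/(-4754) = √(24 + 60 + 2*(-16))/((-1*(-281))) - 4351/(-4754) = √(24 + 60 - 32)/281 - 4351*(-1/4754) = √52*(1/281) + 4351/4754 = (2*√13)*(1/281) + 4351/4754 = 2*√13/281 + 4351/4754 = 4351/4754 + 2*√13/281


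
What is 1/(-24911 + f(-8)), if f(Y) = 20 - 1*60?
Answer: -1/24951 ≈ -4.0079e-5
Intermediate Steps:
f(Y) = -40 (f(Y) = 20 - 60 = -40)
1/(-24911 + f(-8)) = 1/(-24911 - 40) = 1/(-24951) = -1/24951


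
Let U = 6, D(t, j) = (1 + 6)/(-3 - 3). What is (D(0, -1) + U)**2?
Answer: 841/36 ≈ 23.361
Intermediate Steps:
D(t, j) = -7/6 (D(t, j) = 7/(-6) = 7*(-1/6) = -7/6)
(D(0, -1) + U)**2 = (-7/6 + 6)**2 = (29/6)**2 = 841/36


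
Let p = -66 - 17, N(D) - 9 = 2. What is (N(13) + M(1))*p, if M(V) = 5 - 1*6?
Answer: -830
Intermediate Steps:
M(V) = -1 (M(V) = 5 - 6 = -1)
N(D) = 11 (N(D) = 9 + 2 = 11)
p = -83
(N(13) + M(1))*p = (11 - 1)*(-83) = 10*(-83) = -830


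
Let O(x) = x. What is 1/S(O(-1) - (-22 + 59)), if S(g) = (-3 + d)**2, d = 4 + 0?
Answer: 1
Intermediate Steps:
d = 4
S(g) = 1 (S(g) = (-3 + 4)**2 = 1**2 = 1)
1/S(O(-1) - (-22 + 59)) = 1/1 = 1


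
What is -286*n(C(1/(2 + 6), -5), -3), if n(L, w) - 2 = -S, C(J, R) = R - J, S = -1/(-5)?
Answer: -2574/5 ≈ -514.80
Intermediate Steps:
S = 1/5 (S = -1*(-1/5) = 1/5 ≈ 0.20000)
n(L, w) = 9/5 (n(L, w) = 2 - 1*1/5 = 2 - 1/5 = 9/5)
-286*n(C(1/(2 + 6), -5), -3) = -286*9/5 = -2574/5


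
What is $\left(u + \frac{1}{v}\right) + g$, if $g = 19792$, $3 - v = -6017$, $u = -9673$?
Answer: $\frac{60916381}{6020} \approx 10119.0$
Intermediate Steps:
$v = 6020$ ($v = 3 - -6017 = 3 + 6017 = 6020$)
$\left(u + \frac{1}{v}\right) + g = \left(-9673 + \frac{1}{6020}\right) + 19792 = - \frac{58231459}{6020} + 19792 = \frac{60916381}{6020}$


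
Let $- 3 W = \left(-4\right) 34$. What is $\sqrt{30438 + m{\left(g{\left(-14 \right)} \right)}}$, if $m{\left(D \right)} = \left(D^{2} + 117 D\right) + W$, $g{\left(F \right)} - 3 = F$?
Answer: $\frac{4 \sqrt{16491}}{3} \approx 171.22$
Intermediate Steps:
$g{\left(F \right)} = 3 + F$
$W = \frac{136}{3}$ ($W = - \frac{\left(-4\right) 34}{3} = \left(- \frac{1}{3}\right) \left(-136\right) = \frac{136}{3} \approx 45.333$)
$m{\left(D \right)} = \frac{136}{3} + D^{2} + 117 D$ ($m{\left(D \right)} = \left(D^{2} + 117 D\right) + \frac{136}{3} = \frac{136}{3} + D^{2} + 117 D$)
$\sqrt{30438 + m{\left(g{\left(-14 \right)} \right)}} = \sqrt{30438 + \left(\frac{136}{3} + \left(3 - 14\right)^{2} + 117 \left(3 - 14\right)\right)} = \sqrt{30438 + \left(\frac{136}{3} + \left(-11\right)^{2} + 117 \left(-11\right)\right)} = \sqrt{30438 + \left(\frac{136}{3} + 121 - 1287\right)} = \sqrt{30438 - \frac{3362}{3}} = \sqrt{\frac{87952}{3}} = \frac{4 \sqrt{16491}}{3}$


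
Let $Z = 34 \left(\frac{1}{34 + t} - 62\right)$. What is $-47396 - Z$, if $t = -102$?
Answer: $- \frac{90575}{2} \approx -45288.0$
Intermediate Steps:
$Z = - \frac{4217}{2}$ ($Z = 34 \left(\frac{1}{34 - 102} - 62\right) = 34 \left(\frac{1}{-68} - 62\right) = 34 \left(- \frac{1}{68} - 62\right) = 34 \left(- \frac{4217}{68}\right) = - \frac{4217}{2} \approx -2108.5$)
$-47396 - Z = -47396 - - \frac{4217}{2} = -47396 + \frac{4217}{2} = - \frac{90575}{2}$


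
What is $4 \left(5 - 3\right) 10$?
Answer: $80$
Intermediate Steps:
$4 \left(5 - 3\right) 10 = 4 \cdot 2 \cdot 10 = 8 \cdot 10 = 80$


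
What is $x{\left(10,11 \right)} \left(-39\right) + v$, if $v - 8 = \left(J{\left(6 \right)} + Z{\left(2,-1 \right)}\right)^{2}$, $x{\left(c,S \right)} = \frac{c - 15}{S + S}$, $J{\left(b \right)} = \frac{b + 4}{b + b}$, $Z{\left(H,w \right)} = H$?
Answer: $\frac{9857}{396} \approx 24.891$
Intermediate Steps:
$J{\left(b \right)} = \frac{4 + b}{2 b}$
$x{\left(c,S \right)} = \frac{-15 + c}{2 S}$
$v = \frac{577}{36}$ ($v = 8 + \left(\frac{4 + 6}{2 \cdot 6} + 2\right)^{2} = 8 + \left(\frac{1}{2} \cdot \frac{1}{6} \cdot 10 + 2\right)^{2} = 8 + \left(\frac{5}{6} + 2\right)^{2} = 8 + \left(\frac{17}{6}\right)^{2} = 8 + \frac{289}{36} = \frac{577}{36} \approx 16.028$)
$x{\left(10,11 \right)} \left(-39\right) + v = \frac{-15 + 10}{2 \cdot 11} \left(-39\right) + \frac{577}{36} = \frac{1}{2} \cdot \frac{1}{11} \left(-5\right) \left(-39\right) + \frac{577}{36} = \left(- \frac{5}{22}\right) \left(-39\right) + \frac{577}{36} = \frac{195}{22} + \frac{577}{36} = \frac{9857}{396}$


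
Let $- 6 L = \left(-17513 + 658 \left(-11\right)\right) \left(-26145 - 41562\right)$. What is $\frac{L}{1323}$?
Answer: $- \frac{186201773}{882} \approx -2.1111 \cdot 10^{5}$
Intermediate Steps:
$L = - \frac{558605319}{2}$ ($L = - \frac{\left(-17513 + 658 \left(-11\right)\right) \left(-26145 - 41562\right)}{6} = - \frac{\left(-17513 - 7238\right) \left(-67707\right)}{6} = - \frac{\left(-24751\right) \left(-67707\right)}{6} = \left(- \frac{1}{6}\right) 1675815957 = - \frac{558605319}{2} \approx -2.793 \cdot 10^{8}$)
$\frac{L}{1323} = - \frac{558605319}{2 \cdot 1323} = \left(- \frac{558605319}{2}\right) \frac{1}{1323} = - \frac{186201773}{882}$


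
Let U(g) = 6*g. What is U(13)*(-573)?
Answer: -44694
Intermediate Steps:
U(13)*(-573) = (6*13)*(-573) = 78*(-573) = -44694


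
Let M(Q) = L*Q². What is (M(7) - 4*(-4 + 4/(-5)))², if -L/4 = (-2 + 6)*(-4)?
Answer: 248882176/25 ≈ 9.9553e+6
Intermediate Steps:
L = 64 (L = -4*(-2 + 6)*(-4) = -16*(-4) = -4*(-16) = 64)
M(Q) = 64*Q²
(M(7) - 4*(-4 + 4/(-5)))² = (64*7² - 4*(-4 + 4/(-5)))² = (64*49 - 4*(-4 + 4*(-⅕)))² = (3136 - 4*(-4 - ⅘))² = (3136 - 4*(-24/5))² = (3136 + 96/5)² = (15776/5)² = 248882176/25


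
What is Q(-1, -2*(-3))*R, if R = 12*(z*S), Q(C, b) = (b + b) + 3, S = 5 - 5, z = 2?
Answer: 0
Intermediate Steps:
S = 0
Q(C, b) = 3 + 2*b (Q(C, b) = 2*b + 3 = 3 + 2*b)
R = 0 (R = 12*(2*0) = 12*0 = 0)
Q(-1, -2*(-3))*R = (3 + 2*(-2*(-3)))*0 = (3 + 2*6)*0 = (3 + 12)*0 = 15*0 = 0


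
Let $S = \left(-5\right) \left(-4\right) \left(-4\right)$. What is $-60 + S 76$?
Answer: $-6140$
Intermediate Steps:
$S = -80$ ($S = 20 \left(-4\right) = -80$)
$-60 + S 76 = -60 - 6080 = -6140$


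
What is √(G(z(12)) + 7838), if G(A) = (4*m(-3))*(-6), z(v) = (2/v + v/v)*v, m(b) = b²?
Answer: √7622 ≈ 87.304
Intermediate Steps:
z(v) = v*(1 + 2/v) (z(v) = (2/v + 1)*v = (1 + 2/v)*v = v*(1 + 2/v))
G(A) = -216 (G(A) = (4*(-3)²)*(-6) = (4*9)*(-6) = 36*(-6) = -216)
√(G(z(12)) + 7838) = √(-216 + 7838) = √7622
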